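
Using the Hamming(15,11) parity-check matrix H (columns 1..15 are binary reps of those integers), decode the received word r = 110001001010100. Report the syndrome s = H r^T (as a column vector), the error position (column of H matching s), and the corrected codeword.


s = (1, 0, 1, 0)^T, error position = 10, corrected codeword c = 110001001110100

Compute s = H r^T mod 2 one row at a time:
  s_1 = 0 + 1 + 0 + 1 + 0 + 1 + 0 + 0 = 3 ≡ 1 (mod 2).
  s_2 = 0 + 0 + 1 + 0 + 0 + 1 + 0 + 0 = 2 ≡ 0 (mod 2).
  s_3 = 1 + 0 + 1 + 0 + 0 + 1 + 0 + 0 = 3 ≡ 1 (mod 2).
  s_4 = 1 + 0 + 0 + 0 + 1 + 1 + 1 + 0 = 4 ≡ 0 (mod 2).
s = (1, 0, 1, 0)^T — this equals column 10 of H (binary 1010), so error is at position 10.
Correct: flip bit 10 of r = 110001001010100 to get c = 110001001110100.


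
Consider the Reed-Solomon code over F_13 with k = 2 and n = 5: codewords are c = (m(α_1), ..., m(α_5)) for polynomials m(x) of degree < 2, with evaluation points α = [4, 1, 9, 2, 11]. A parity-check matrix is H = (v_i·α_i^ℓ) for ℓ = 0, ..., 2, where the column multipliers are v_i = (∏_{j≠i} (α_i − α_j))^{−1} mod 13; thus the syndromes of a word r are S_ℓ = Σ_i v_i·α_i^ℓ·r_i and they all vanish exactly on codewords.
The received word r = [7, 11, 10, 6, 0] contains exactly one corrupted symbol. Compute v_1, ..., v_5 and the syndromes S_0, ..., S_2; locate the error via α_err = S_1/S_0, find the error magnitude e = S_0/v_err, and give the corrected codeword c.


S = (12, 9, 10), error at position 1, error magnitude e = 11, c = [9, 11, 10, 6, 0].

Step 1: column multipliers v_i = (∏_{j≠i}(α_i − α_j))^{−1} mod 13.
  i = 1 (α = 4): (4−1)(4−9)(4−2)(4−11) = 3·(−5)·2·(−7) = 210 ≡ 2, so v_1 = 2^{−1} = 7 (mod 13).
  i = 2 (α = 1): (1−4)(1−9)(1−2)(1−11) = (−3)·(−8)·(−1)·(−10) = 240 ≡ 6, so v_2 = 6^{−1} = 11 (mod 13).
  i = 3 (α = 9): (9−4)(9−1)(9−2)(9−11) = 5·8·7·(−2) = −560 ≡ 12, so v_3 = 12^{−1} = 12 (mod 13).
  i = 4 (α = 2): (2−4)(2−1)(2−9)(2−11) = (−2)·1·(−7)·(−9) = −126 ≡ 4, so v_4 = 4^{−1} = 10 (mod 13).
  i = 5 (α = 11): (11−4)(11−1)(11−9)(11−2) = 7·10·2·9 = 1260 ≡ 12, so v_5 = 12^{−1} = 12 (mod 13).
  v = [7, 11, 12, 10, 12].
Step 2: syndromes of r = [7, 11, 10, 6, 0] (all sums mod 13).
  S_0 = Σ v_i r_i = 7·7 + 11·11 + 12·10 + 10·6 + 12·0 = 350 ≡ 12.
  S_1 = Σ v_i α_i r_i = 7·4·7 + 11·1·11 + 12·9·10 + 10·2·6 + 12·11·0 = 1517 ≡ 9.
  α_i^2 mod 13 = [3, 1, 3, 4, 4].
  S_2 = Σ v_i α_i^2 r_i = 7·3·7 + 11·1·11 + 12·3·10 + 10·4·6 + 12·4·0 = 868 ≡ 10.
  S = (12, 9, 10) ≠ 0, so r is not a codeword (an error is present).
Step 3: locate the error. For a single error e at position i, S_ℓ = v_i·e·α_i^ℓ, so α_err = S_1/S_0.
  S_0^{−1} = 12^{−1} = 12 (mod 13), so α_err = 9·12 = 108 ≡ 4 = α_1. Error position i = 1.
  Consistency check: S_2/S_1 = 10·3 = 30 ≡ 4 = α_err ✓ (single-error assumption holds).
Step 4: error magnitude e = S_0/v_1 = S_0·∏_{j≠1}(α_1 − α_j) = 12·2 = 24 ≡ 11 (mod 13).
Step 5: correct position 1: c_1 = r_1 − e = 7 − 11 ≡ 9 (mod 13). Hence c = [9, 11, 10, 6, 0].
  Check: interpolating c through the α_i gives m(x) = 3 + 8·x (degree < 2) with m(α_i) = c_i for every i, so c is indeed a codeword.


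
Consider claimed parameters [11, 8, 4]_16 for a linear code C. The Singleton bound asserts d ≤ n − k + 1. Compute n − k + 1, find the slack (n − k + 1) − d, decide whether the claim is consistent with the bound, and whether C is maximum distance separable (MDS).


Singleton RHS = n − k + 1 = 4, slack = 0, bound satisfied, MDS.

Singleton bound: d ≤ n − k + 1.
Here n = 11, k = 8, so n − k + 1 = 4.
Given d = 4, check d ≤ 4: YES.
Slack = (n − k + 1) − d = 0.
The code is MDS (slack = 0).
Description: the claimed parameters are [11, 8, 4]_16; such a code would be MDS (meets Singleton bound).


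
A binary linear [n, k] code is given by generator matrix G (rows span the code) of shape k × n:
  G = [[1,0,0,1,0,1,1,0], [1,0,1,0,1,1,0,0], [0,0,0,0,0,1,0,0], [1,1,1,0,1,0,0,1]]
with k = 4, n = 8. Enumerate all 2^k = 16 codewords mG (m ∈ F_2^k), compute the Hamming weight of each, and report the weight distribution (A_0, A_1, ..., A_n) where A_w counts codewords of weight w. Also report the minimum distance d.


Weight distribution: A_0 = 1, A_1 = 1, A_2 = 1, A_3 = 3, A_4 = 3, A_5 = 3, A_6 = 3, A_7 = 1. Minimum distance d = 1.

Enumerate all 2^4 = 16 messages m ∈ F_2^4.
For each, compute codeword c = mG in F_2^8, then tally its weight.
  m = 0000 → c = 00000000, weight = 0.
  m = 1000 → c = 10010110, weight = 4.
  m = 0100 → c = 10101100, weight = 4.
  m = 1100 → c = 00111010, weight = 4.
  m = 0010 → c = 00000100, weight = 1.
  m = 1010 → c = 10010010, weight = 3.
  m = 0110 → c = 10101000, weight = 3.
  m = 1110 → c = 00111110, weight = 5.
  m = 0001 → c = 11101001, weight = 5.
  m = 1001 → c = 01111111, weight = 7.
  m = 0101 → c = 01000101, weight = 3.
  m = 1101 → c = 11010011, weight = 5.
  m = 0011 → c = 11101101, weight = 6.
  m = 1011 → c = 01111011, weight = 6.
  m = 0111 → c = 01000001, weight = 2.
  m = 1111 → c = 11010111, weight = 6.
Tally weights:
  weight 0: 1 codewords.
  weight 1: 1 codewords.
  weight 2: 1 codewords.
  weight 3: 3 codewords.
  weight 4: 3 codewords.
  weight 5: 3 codewords.
  weight 6: 3 codewords.
  weight 7: 1 codewords.
Minimum distance d = smallest w > 0 with A_w > 0 = 1.
Sanity: Σ A_w = 16 = 2^4 = 16 ✓.


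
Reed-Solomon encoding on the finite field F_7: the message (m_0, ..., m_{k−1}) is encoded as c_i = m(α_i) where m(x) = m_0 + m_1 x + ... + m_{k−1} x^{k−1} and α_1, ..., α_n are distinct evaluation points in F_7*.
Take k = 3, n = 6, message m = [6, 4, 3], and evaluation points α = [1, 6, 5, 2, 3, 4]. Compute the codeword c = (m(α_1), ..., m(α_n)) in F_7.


c = [6, 5, 3, 5, 3, 0]

Message polynomial: m(x) = 6 + 4·x + 3·x^2 (mod 7).
For each evaluation point α_i, compute m(α_i) mod 7:
  α_1 = 1: Horner steps 3 → 0 → 6, so m(1) = 6.
  α_2 = 6: Horner steps 3 → 1 → 5, so m(6) = 5.
  α_3 = 5: Horner steps 3 → 5 → 3, so m(5) = 3.
  α_4 = 2: Horner steps 3 → 3 → 5, so m(2) = 5.
  α_5 = 3: Horner steps 3 → 6 → 3, so m(3) = 3.
  α_6 = 4: Horner steps 3 → 2 → 0, so m(4) = 0.
Codeword c = [6, 5, 3, 5, 3, 0] ∈ F_7^6.


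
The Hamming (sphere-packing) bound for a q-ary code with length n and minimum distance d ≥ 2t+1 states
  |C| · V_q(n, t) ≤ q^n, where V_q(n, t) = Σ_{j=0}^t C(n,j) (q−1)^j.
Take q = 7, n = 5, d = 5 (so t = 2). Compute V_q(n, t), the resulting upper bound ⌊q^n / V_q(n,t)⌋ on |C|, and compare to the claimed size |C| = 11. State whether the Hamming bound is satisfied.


V_q(n, t) = 391, q^n = 16807, Hamming bound = 42, |C| = 11 ≤ bound (satisfied).

Step 1: Compute V_q(n, t) = Σ_{j=0}^2 C(n, j) (q−1)^j.
  j = 0: C(5,0)·(6)^0 = 1·1 = 1.
  j = 1: C(5,1)·(6)^1 = 5·6 = 30.
  j = 2: C(5,2)·(6)^2 = 10·36 = 360.
  V_q(n, t) = 1 + 30 + 360 = 391.
Step 2: q^n = 7^5 = 16807.
Step 3: Hamming bound ⌊q^n / V_q(n,t)⌋ = ⌊16807/391⌋ = 42.
Step 4: Compare |C| = 11 to 42: satisfied.
The claimed |C| lies below the Hamming bound.


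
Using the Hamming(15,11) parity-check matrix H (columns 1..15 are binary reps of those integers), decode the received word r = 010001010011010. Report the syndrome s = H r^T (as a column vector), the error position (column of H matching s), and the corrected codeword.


s = (0, 1, 0, 1)^T, error position = 5, corrected codeword c = 010011010011010

Compute s = H r^T mod 2 one row at a time:
  s_1 = 1 + 0 + 0 + 1 + 1 + 0 + 1 + 0 = 4 ≡ 0 (mod 2).
  s_2 = 0 + 0 + 1 + 0 + 1 + 0 + 1 + 0 = 3 ≡ 1 (mod 2).
  s_3 = 1 + 0 + 1 + 0 + 0 + 1 + 1 + 0 = 4 ≡ 0 (mod 2).
  s_4 = 0 + 0 + 0 + 0 + 0 + 1 + 0 + 0 = 1 ≡ 1 (mod 2).
s = (0, 1, 0, 1)^T — this equals column 5 of H (binary 0101), so error is at position 5.
Correct: flip bit 5 of r = 010001010011010 to get c = 010011010011010.


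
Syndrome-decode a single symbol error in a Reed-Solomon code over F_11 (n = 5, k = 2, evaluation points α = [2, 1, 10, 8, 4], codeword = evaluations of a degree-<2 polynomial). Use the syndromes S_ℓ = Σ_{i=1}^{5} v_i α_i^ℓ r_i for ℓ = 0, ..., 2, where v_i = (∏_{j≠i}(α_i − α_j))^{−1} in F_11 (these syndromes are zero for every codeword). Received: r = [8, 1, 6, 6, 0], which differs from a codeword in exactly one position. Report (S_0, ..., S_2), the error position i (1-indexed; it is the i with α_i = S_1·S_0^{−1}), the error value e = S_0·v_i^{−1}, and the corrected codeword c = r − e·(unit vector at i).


S = (5, 6, 5), error at position 3, error magnitude e = 8, c = [8, 1, 9, 6, 0].

Step 1: column multipliers v_i = (∏_{j≠i}(α_i − α_j))^{−1} mod 11.
  i = 1 (α = 2): (2−1)(2−10)(2−8)(2−4) = 1·(−8)·(−6)·(−2) = −96 ≡ 3, so v_1 = 3^{−1} = 4 (mod 11).
  i = 2 (α = 1): (1−2)(1−10)(1−8)(1−4) = (−1)·(−9)·(−7)·(−3) = 189 ≡ 2, so v_2 = 2^{−1} = 6 (mod 11).
  i = 3 (α = 10): (10−2)(10−1)(10−8)(10−4) = 8·9·2·6 = 864 ≡ 6, so v_3 = 6^{−1} = 2 (mod 11).
  i = 4 (α = 8): (8−2)(8−1)(8−10)(8−4) = 6·7·(−2)·4 = −336 ≡ 5, so v_4 = 5^{−1} = 9 (mod 11).
  i = 5 (α = 4): (4−2)(4−1)(4−10)(4−8) = 2·3·(−6)·(−4) = 144 ≡ 1, so v_5 = 1^{−1} = 1 (mod 11).
  v = [4, 6, 2, 9, 1].
Step 2: syndromes of r = [8, 1, 6, 6, 0] (all sums mod 11).
  S_0 = Σ v_i r_i = 4·8 + 6·1 + 2·6 + 9·6 + 1·0 = 104 ≡ 5.
  S_1 = Σ v_i α_i r_i = 4·2·8 + 6·1·1 + 2·10·6 + 9·8·6 + 1·4·0 = 622 ≡ 6.
  α_i^2 mod 11 = [4, 1, 1, 9, 5].
  S_2 = Σ v_i α_i^2 r_i = 4·4·8 + 6·1·1 + 2·1·6 + 9·9·6 + 1·5·0 = 632 ≡ 5.
  S = (5, 6, 5) ≠ 0, so r is not a codeword (an error is present).
Step 3: locate the error. For a single error e at position i, S_ℓ = v_i·e·α_i^ℓ, so α_err = S_1/S_0.
  S_0^{−1} = 5^{−1} = 9 (mod 11), so α_err = 6·9 = 54 ≡ 10 = α_3. Error position i = 3.
  Consistency check: S_2/S_1 = 5·2 = 10 ≡ 10 = α_err ✓ (single-error assumption holds).
Step 4: error magnitude e = S_0/v_3 = S_0·∏_{j≠3}(α_3 − α_j) = 5·6 = 30 ≡ 8 (mod 11).
Step 5: correct position 3: c_3 = r_3 − e = 6 − 8 ≡ 9 (mod 11). Hence c = [8, 1, 9, 6, 0].
  Check: interpolating c through the α_i gives m(x) = 5 + 7·x (degree < 2) with m(α_i) = c_i for every i, so c is indeed a codeword.


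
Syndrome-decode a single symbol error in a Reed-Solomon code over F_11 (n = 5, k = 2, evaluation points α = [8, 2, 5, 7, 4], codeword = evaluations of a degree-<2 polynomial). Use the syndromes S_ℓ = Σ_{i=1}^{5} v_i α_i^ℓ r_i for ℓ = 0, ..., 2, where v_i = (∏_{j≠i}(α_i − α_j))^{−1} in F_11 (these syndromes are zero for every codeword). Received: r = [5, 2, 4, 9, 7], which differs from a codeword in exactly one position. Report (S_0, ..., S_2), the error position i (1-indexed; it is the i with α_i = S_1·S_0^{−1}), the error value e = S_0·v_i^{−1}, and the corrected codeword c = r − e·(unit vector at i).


S = (9, 6, 4), error at position 1, error magnitude e = 10, c = [6, 2, 4, 9, 7].

Step 1: column multipliers v_i = (∏_{j≠i}(α_i − α_j))^{−1} mod 11.
  i = 1 (α = 8): (8−2)(8−5)(8−7)(8−4) = 6·3·1·4 = 72 ≡ 6, so v_1 = 6^{−1} = 2 (mod 11).
  i = 2 (α = 2): (2−8)(2−5)(2−7)(2−4) = (−6)·(−3)·(−5)·(−2) = 180 ≡ 4, so v_2 = 4^{−1} = 3 (mod 11).
  i = 3 (α = 5): (5−8)(5−2)(5−7)(5−4) = (−3)·3·(−2)·1 = 18 ≡ 7, so v_3 = 7^{−1} = 8 (mod 11).
  i = 4 (α = 7): (7−8)(7−2)(7−5)(7−4) = (−1)·5·2·3 = −30 ≡ 3, so v_4 = 3^{−1} = 4 (mod 11).
  i = 5 (α = 4): (4−8)(4−2)(4−5)(4−7) = (−4)·2·(−1)·(−3) = −24 ≡ 9, so v_5 = 9^{−1} = 5 (mod 11).
  v = [2, 3, 8, 4, 5].
Step 2: syndromes of r = [5, 2, 4, 9, 7] (all sums mod 11).
  S_0 = Σ v_i r_i = 2·5 + 3·2 + 8·4 + 4·9 + 5·7 = 119 ≡ 9.
  S_1 = Σ v_i α_i r_i = 2·8·5 + 3·2·2 + 8·5·4 + 4·7·9 + 5·4·7 = 644 ≡ 6.
  α_i^2 mod 11 = [9, 4, 3, 5, 5].
  S_2 = Σ v_i α_i^2 r_i = 2·9·5 + 3·4·2 + 8·3·4 + 4·5·9 + 5·5·7 = 565 ≡ 4.
  S = (9, 6, 4) ≠ 0, so r is not a codeword (an error is present).
Step 3: locate the error. For a single error e at position i, S_ℓ = v_i·e·α_i^ℓ, so α_err = S_1/S_0.
  S_0^{−1} = 9^{−1} = 5 (mod 11), so α_err = 6·5 = 30 ≡ 8 = α_1. Error position i = 1.
  Consistency check: S_2/S_1 = 4·2 = 8 ≡ 8 = α_err ✓ (single-error assumption holds).
Step 4: error magnitude e = S_0/v_1 = S_0·∏_{j≠1}(α_1 − α_j) = 9·6 = 54 ≡ 10 (mod 11).
Step 5: correct position 1: c_1 = r_1 − e = 5 − 10 ≡ 6 (mod 11). Hence c = [6, 2, 4, 9, 7].
  Check: interpolating c through the α_i gives m(x) = 8 + 8·x (degree < 2) with m(α_i) = c_i for every i, so c is indeed a codeword.


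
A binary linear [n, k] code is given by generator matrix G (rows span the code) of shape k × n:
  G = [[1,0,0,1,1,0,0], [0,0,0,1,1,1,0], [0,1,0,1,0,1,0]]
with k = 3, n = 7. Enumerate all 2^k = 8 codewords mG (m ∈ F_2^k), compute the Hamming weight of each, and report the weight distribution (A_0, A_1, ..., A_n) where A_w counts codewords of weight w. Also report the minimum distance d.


Weight distribution: A_0 = 1, A_2 = 2, A_3 = 4, A_4 = 1. Minimum distance d = 2.

Enumerate all 2^3 = 8 messages m ∈ F_2^3.
For each, compute codeword c = mG in F_2^7, then tally its weight.
  m = 000 → c = 0000000, weight = 0.
  m = 100 → c = 1001100, weight = 3.
  m = 010 → c = 0001110, weight = 3.
  m = 110 → c = 1000010, weight = 2.
  m = 001 → c = 0101010, weight = 3.
  m = 101 → c = 1100110, weight = 4.
  m = 011 → c = 0100100, weight = 2.
  m = 111 → c = 1101000, weight = 3.
Tally weights:
  weight 0: 1 codewords.
  weight 2: 2 codewords.
  weight 3: 4 codewords.
  weight 4: 1 codewords.
Minimum distance d = smallest w > 0 with A_w > 0 = 2.
Sanity: Σ A_w = 8 = 2^3 = 8 ✓.


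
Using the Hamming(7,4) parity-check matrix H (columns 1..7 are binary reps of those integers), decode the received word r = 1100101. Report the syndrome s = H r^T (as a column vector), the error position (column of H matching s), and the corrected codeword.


s = (0, 0, 1)^T, error position = 1, corrected codeword c = 0100101

Compute s = H r^T mod 2 one row at a time:
  s_1 = 0 + 1 + 0 + 1 = 2 ≡ 0 (mod 2).
  s_2 = 1 + 0 + 0 + 1 = 2 ≡ 0 (mod 2).
  s_3 = 1 + 0 + 1 + 1 = 3 ≡ 1 (mod 2).
s = (0, 0, 1)^T — this equals column 1 of H (binary 001), so error is at position 1.
Correct: flip bit 1 of r = 1100101 to get c = 0100101.


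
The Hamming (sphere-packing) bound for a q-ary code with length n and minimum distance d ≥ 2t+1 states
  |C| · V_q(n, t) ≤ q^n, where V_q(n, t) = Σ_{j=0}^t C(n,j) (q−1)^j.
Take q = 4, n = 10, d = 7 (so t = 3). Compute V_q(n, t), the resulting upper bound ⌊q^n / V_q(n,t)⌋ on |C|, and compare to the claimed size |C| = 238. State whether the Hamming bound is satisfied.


V_q(n, t) = 3676, q^n = 1048576, Hamming bound = 285, |C| = 238 ≤ bound (satisfied).

Step 1: Compute V_q(n, t) = Σ_{j=0}^3 C(n, j) (q−1)^j.
  j = 0: C(10,0)·(3)^0 = 1·1 = 1.
  j = 1: C(10,1)·(3)^1 = 10·3 = 30.
  j = 2: C(10,2)·(3)^2 = 45·9 = 405.
  j = 3: C(10,3)·(3)^3 = 120·27 = 3240.
  V_q(n, t) = 1 + 30 + 405 + 3240 = 3676.
Step 2: q^n = 4^10 = 1048576.
Step 3: Hamming bound ⌊q^n / V_q(n,t)⌋ = ⌊1048576/3676⌋ = 285.
Step 4: Compare |C| = 238 to 285: satisfied.
The claimed |C| lies below the Hamming bound.


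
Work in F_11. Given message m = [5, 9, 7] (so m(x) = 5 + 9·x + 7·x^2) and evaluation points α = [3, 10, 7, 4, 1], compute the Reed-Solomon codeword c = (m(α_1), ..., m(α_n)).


c = [7, 3, 4, 10, 10]

Message polynomial: m(x) = 5 + 9·x + 7·x^2 (mod 11).
For each evaluation point α_i, compute m(α_i) mod 11:
  α_1 = 3: Horner steps 7 → 8 → 7, so m(3) = 7.
  α_2 = 10: Horner steps 7 → 2 → 3, so m(10) = 3.
  α_3 = 7: Horner steps 7 → 3 → 4, so m(7) = 4.
  α_4 = 4: Horner steps 7 → 4 → 10, so m(4) = 10.
  α_5 = 1: Horner steps 7 → 5 → 10, so m(1) = 10.
Codeword c = [7, 3, 4, 10, 10] ∈ F_11^5.


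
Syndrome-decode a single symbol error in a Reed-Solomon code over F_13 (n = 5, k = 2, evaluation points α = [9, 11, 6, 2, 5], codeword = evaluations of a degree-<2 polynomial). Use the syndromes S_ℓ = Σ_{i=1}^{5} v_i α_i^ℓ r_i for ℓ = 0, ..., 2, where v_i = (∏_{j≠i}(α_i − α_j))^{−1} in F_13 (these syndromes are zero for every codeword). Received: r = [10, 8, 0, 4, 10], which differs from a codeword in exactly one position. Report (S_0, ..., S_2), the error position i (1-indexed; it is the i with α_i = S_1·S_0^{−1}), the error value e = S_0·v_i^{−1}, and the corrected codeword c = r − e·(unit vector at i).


S = (8, 1, 5), error at position 5, error magnitude e = 9, c = [10, 8, 0, 4, 1].

Step 1: column multipliers v_i = (∏_{j≠i}(α_i − α_j))^{−1} mod 13.
  i = 1 (α = 9): (9−11)(9−6)(9−2)(9−5) = (−2)·3·7·4 = −168 ≡ 1, so v_1 = 1^{−1} = 1 (mod 13).
  i = 2 (α = 11): (11−9)(11−6)(11−2)(11−5) = 2·5·9·6 = 540 ≡ 7, so v_2 = 7^{−1} = 2 (mod 13).
  i = 3 (α = 6): (6−9)(6−11)(6−2)(6−5) = (−3)·(−5)·4·1 = 60 ≡ 8, so v_3 = 8^{−1} = 5 (mod 13).
  i = 4 (α = 2): (2−9)(2−11)(2−6)(2−5) = (−7)·(−9)·(−4)·(−3) = 756 ≡ 2, so v_4 = 2^{−1} = 7 (mod 13).
  i = 5 (α = 5): (5−9)(5−11)(5−6)(5−2) = (−4)·(−6)·(−1)·3 = −72 ≡ 6, so v_5 = 6^{−1} = 11 (mod 13).
  v = [1, 2, 5, 7, 11].
Step 2: syndromes of r = [10, 8, 0, 4, 10] (all sums mod 13).
  S_0 = Σ v_i r_i = 1·10 + 2·8 + 5·0 + 7·4 + 11·10 = 164 ≡ 8.
  S_1 = Σ v_i α_i r_i = 1·9·10 + 2·11·8 + 5·6·0 + 7·2·4 + 11·5·10 = 872 ≡ 1.
  α_i^2 mod 13 = [3, 4, 10, 4, 12].
  S_2 = Σ v_i α_i^2 r_i = 1·3·10 + 2·4·8 + 5·10·0 + 7·4·4 + 11·12·10 = 1526 ≡ 5.
  S = (8, 1, 5) ≠ 0, so r is not a codeword (an error is present).
Step 3: locate the error. For a single error e at position i, S_ℓ = v_i·e·α_i^ℓ, so α_err = S_1/S_0.
  S_0^{−1} = 8^{−1} = 5 (mod 13), so α_err = 1·5 = 5 ≡ 5 = α_5. Error position i = 5.
  Consistency check: S_2/S_1 = 5·1 = 5 ≡ 5 = α_err ✓ (single-error assumption holds).
Step 4: error magnitude e = S_0/v_5 = S_0·∏_{j≠5}(α_5 − α_j) = 8·6 = 48 ≡ 9 (mod 13).
Step 5: correct position 5: c_5 = r_5 − e = 10 − 9 ≡ 1 (mod 13). Hence c = [10, 8, 0, 4, 1].
  Check: interpolating c through the α_i gives m(x) = 6 + 12·x (degree < 2) with m(α_i) = c_i for every i, so c is indeed a codeword.


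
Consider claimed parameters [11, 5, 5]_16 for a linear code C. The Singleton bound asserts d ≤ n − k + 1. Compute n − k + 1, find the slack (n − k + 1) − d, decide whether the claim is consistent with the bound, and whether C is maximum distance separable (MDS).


Singleton RHS = n − k + 1 = 7, slack = 2, bound satisfied, not MDS.

Singleton bound: d ≤ n − k + 1.
Here n = 11, k = 5, so n − k + 1 = 7.
Given d = 5, check d ≤ 7: YES.
Slack = (n − k + 1) − d = 2.
The code is NOT MDS (slack = 2 > 0).
Description: the claimed parameters are [11, 5, 5]_16; such a code would be non-MDS.


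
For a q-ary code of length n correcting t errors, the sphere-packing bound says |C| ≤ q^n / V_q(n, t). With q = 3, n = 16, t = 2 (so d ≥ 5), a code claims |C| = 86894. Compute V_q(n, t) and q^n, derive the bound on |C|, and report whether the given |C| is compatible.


V_q(n, t) = 513, q^n = 43046721, Hamming bound = 83911, |C| = 86894 > bound (violated).

Step 1: Compute V_q(n, t) = Σ_{j=0}^2 C(n, j) (q−1)^j.
  j = 0: C(16,0)·(2)^0 = 1·1 = 1.
  j = 1: C(16,1)·(2)^1 = 16·2 = 32.
  j = 2: C(16,2)·(2)^2 = 120·4 = 480.
  V_q(n, t) = 1 + 32 + 480 = 513.
Step 2: q^n = 3^16 = 43046721.
Step 3: Hamming bound ⌊q^n / V_q(n,t)⌋ = ⌊43046721/513⌋ = 83911.
Step 4: Compare |C| = 86894 to 83911: violated.
The claimed |C| lies above the Hamming bound, so no 3-ary code of length 16 with d ≥ 5 can have 86894 codewords.


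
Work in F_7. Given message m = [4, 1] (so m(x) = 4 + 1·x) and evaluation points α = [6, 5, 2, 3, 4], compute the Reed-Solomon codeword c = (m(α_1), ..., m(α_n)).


c = [3, 2, 6, 0, 1]

Message polynomial: m(x) = 4 + 1·x (mod 7).
For each evaluation point α_i, compute m(α_i) mod 7:
  α_1 = 6: Horner steps 1 → 3, so m(6) = 3.
  α_2 = 5: Horner steps 1 → 2, so m(5) = 2.
  α_3 = 2: Horner steps 1 → 6, so m(2) = 6.
  α_4 = 3: Horner steps 1 → 0, so m(3) = 0.
  α_5 = 4: Horner steps 1 → 1, so m(4) = 1.
Codeword c = [3, 2, 6, 0, 1] ∈ F_7^5.


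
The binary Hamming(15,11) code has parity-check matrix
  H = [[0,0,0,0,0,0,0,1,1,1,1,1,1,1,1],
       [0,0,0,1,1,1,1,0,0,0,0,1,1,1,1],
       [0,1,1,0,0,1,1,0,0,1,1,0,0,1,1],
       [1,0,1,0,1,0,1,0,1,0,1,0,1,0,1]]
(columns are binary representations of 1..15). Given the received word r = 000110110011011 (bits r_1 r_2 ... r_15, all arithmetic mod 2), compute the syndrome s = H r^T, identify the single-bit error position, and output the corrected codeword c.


s = (1, 0, 0, 0)^T, error position = 8, corrected codeword c = 000110100011011

Compute s = H r^T mod 2 one row at a time:
  s_1 = 1 + 0 + 0 + 1 + 1 + 0 + 1 + 1 = 5 ≡ 1 (mod 2).
  s_2 = 1 + 1 + 0 + 1 + 1 + 0 + 1 + 1 = 6 ≡ 0 (mod 2).
  s_3 = 0 + 0 + 0 + 1 + 0 + 1 + 1 + 1 = 4 ≡ 0 (mod 2).
  s_4 = 0 + 0 + 1 + 1 + 0 + 1 + 0 + 1 = 4 ≡ 0 (mod 2).
s = (1, 0, 0, 0)^T — this equals column 8 of H (binary 1000), so error is at position 8.
Correct: flip bit 8 of r = 000110110011011 to get c = 000110100011011.


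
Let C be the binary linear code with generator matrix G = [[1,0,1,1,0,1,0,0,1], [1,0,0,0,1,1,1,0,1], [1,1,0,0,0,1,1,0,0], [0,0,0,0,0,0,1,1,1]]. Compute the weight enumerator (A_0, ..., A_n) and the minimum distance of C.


Weight distribution: A_0 = 1, A_3 = 2, A_4 = 5, A_5 = 5, A_6 = 2, A_9 = 1. Minimum distance d = 3.

Enumerate all 2^4 = 16 messages m ∈ F_2^4.
For each, compute codeword c = mG in F_2^9, then tally its weight.
  m = 0000 → c = 000000000, weight = 0.
  m = 1000 → c = 101101001, weight = 5.
  m = 0100 → c = 100011101, weight = 5.
  m = 1100 → c = 001110100, weight = 4.
  m = 0010 → c = 110001100, weight = 4.
  m = 1010 → c = 011100101, weight = 5.
  m = 0110 → c = 010010001, weight = 3.
  m = 1110 → c = 111111000, weight = 6.
  m = 0001 → c = 000000111, weight = 3.
  m = 1001 → c = 101101110, weight = 6.
  m = 0101 → c = 100011010, weight = 4.
  m = 1101 → c = 001110011, weight = 5.
  m = 0011 → c = 110001011, weight = 5.
  m = 1011 → c = 011100010, weight = 4.
  m = 0111 → c = 010010110, weight = 4.
  m = 1111 → c = 111111111, weight = 9.
Tally weights:
  weight 0: 1 codewords.
  weight 3: 2 codewords.
  weight 4: 5 codewords.
  weight 5: 5 codewords.
  weight 6: 2 codewords.
  weight 9: 1 codewords.
Minimum distance d = smallest w > 0 with A_w > 0 = 3.
Sanity: Σ A_w = 16 = 2^4 = 16 ✓.


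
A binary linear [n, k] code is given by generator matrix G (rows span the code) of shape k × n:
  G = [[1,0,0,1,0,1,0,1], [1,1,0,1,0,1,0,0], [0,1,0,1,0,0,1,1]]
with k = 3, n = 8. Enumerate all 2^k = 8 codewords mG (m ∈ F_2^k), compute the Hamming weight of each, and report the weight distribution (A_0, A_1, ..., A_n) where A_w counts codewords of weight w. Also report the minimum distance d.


Weight distribution: A_0 = 1, A_2 = 2, A_4 = 5. Minimum distance d = 2.

Enumerate all 2^3 = 8 messages m ∈ F_2^3.
For each, compute codeword c = mG in F_2^8, then tally its weight.
  m = 000 → c = 00000000, weight = 0.
  m = 100 → c = 10010101, weight = 4.
  m = 010 → c = 11010100, weight = 4.
  m = 110 → c = 01000001, weight = 2.
  m = 001 → c = 01010011, weight = 4.
  m = 101 → c = 11000110, weight = 4.
  m = 011 → c = 10000111, weight = 4.
  m = 111 → c = 00010010, weight = 2.
Tally weights:
  weight 0: 1 codewords.
  weight 2: 2 codewords.
  weight 4: 5 codewords.
Minimum distance d = smallest w > 0 with A_w > 0 = 2.
Sanity: Σ A_w = 8 = 2^3 = 8 ✓.


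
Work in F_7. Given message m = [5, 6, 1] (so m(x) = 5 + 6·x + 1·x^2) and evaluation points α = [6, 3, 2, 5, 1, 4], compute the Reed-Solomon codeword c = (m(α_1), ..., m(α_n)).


c = [0, 4, 0, 4, 5, 3]

Message polynomial: m(x) = 5 + 6·x + 1·x^2 (mod 7).
For each evaluation point α_i, compute m(α_i) mod 7:
  α_1 = 6: Horner steps 1 → 5 → 0, so m(6) = 0.
  α_2 = 3: Horner steps 1 → 2 → 4, so m(3) = 4.
  α_3 = 2: Horner steps 1 → 1 → 0, so m(2) = 0.
  α_4 = 5: Horner steps 1 → 4 → 4, so m(5) = 4.
  α_5 = 1: Horner steps 1 → 0 → 5, so m(1) = 5.
  α_6 = 4: Horner steps 1 → 3 → 3, so m(4) = 3.
Codeword c = [0, 4, 0, 4, 5, 3] ∈ F_7^6.


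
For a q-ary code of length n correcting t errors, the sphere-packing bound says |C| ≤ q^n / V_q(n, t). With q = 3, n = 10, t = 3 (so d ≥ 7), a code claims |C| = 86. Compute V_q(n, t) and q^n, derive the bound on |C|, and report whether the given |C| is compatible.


V_q(n, t) = 1161, q^n = 59049, Hamming bound = 50, |C| = 86 > bound (violated).

Step 1: Compute V_q(n, t) = Σ_{j=0}^3 C(n, j) (q−1)^j.
  j = 0: C(10,0)·(2)^0 = 1·1 = 1.
  j = 1: C(10,1)·(2)^1 = 10·2 = 20.
  j = 2: C(10,2)·(2)^2 = 45·4 = 180.
  j = 3: C(10,3)·(2)^3 = 120·8 = 960.
  V_q(n, t) = 1 + 20 + 180 + 960 = 1161.
Step 2: q^n = 3^10 = 59049.
Step 3: Hamming bound ⌊q^n / V_q(n,t)⌋ = ⌊59049/1161⌋ = 50.
Step 4: Compare |C| = 86 to 50: violated.
The claimed |C| lies above the Hamming bound, so no 3-ary code of length 10 with d ≥ 7 can have 86 codewords.


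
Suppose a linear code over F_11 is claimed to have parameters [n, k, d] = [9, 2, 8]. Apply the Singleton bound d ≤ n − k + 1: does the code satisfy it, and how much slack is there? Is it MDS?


Singleton RHS = n − k + 1 = 8, slack = 0, bound satisfied, MDS.

Singleton bound: d ≤ n − k + 1.
Here n = 9, k = 2, so n − k + 1 = 8.
Given d = 8, check d ≤ 8: YES.
Slack = (n − k + 1) − d = 0.
The code is MDS (slack = 0).
Description: the claimed parameters are [9, 2, 8]_11; such a code would be MDS (meets Singleton bound).


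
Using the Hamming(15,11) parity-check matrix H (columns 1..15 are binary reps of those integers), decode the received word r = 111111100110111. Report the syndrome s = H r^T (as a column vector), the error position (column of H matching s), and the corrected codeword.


s = (1, 1, 0, 1)^T, error position = 13, corrected codeword c = 111111100110011

Compute s = H r^T mod 2 one row at a time:
  s_1 = 0 + 0 + 1 + 1 + 0 + 1 + 1 + 1 = 5 ≡ 1 (mod 2).
  s_2 = 1 + 1 + 1 + 1 + 0 + 1 + 1 + 1 = 7 ≡ 1 (mod 2).
  s_3 = 1 + 1 + 1 + 1 + 1 + 1 + 1 + 1 = 8 ≡ 0 (mod 2).
  s_4 = 1 + 1 + 1 + 1 + 0 + 1 + 1 + 1 = 7 ≡ 1 (mod 2).
s = (1, 1, 0, 1)^T — this equals column 13 of H (binary 1101), so error is at position 13.
Correct: flip bit 13 of r = 111111100110111 to get c = 111111100110011.


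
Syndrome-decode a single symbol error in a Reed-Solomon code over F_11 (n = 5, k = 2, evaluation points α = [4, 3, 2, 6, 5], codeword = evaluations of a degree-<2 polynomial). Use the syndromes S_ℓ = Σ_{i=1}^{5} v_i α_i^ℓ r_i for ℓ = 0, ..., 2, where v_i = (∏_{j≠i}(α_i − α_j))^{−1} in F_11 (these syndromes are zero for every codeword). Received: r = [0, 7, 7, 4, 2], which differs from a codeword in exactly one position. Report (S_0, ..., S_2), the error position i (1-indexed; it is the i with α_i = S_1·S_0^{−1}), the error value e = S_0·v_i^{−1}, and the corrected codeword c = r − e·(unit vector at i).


S = (4, 1, 3), error at position 2, error magnitude e = 9, c = [0, 9, 7, 4, 2].

Step 1: column multipliers v_i = (∏_{j≠i}(α_i − α_j))^{−1} mod 11.
  i = 1 (α = 4): (4−3)(4−2)(4−6)(4−5) = 1·2·(−2)·(−1) = 4 ≡ 4, so v_1 = 4^{−1} = 3 (mod 11).
  i = 2 (α = 3): (3−4)(3−2)(3−6)(3−5) = (−1)·1·(−3)·(−2) = −6 ≡ 5, so v_2 = 5^{−1} = 9 (mod 11).
  i = 3 (α = 2): (2−4)(2−3)(2−6)(2−5) = (−2)·(−1)·(−4)·(−3) = 24 ≡ 2, so v_3 = 2^{−1} = 6 (mod 11).
  i = 4 (α = 6): (6−4)(6−3)(6−2)(6−5) = 2·3·4·1 = 24 ≡ 2, so v_4 = 2^{−1} = 6 (mod 11).
  i = 5 (α = 5): (5−4)(5−3)(5−2)(5−6) = 1·2·3·(−1) = −6 ≡ 5, so v_5 = 5^{−1} = 9 (mod 11).
  v = [3, 9, 6, 6, 9].
Step 2: syndromes of r = [0, 7, 7, 4, 2] (all sums mod 11).
  S_0 = Σ v_i r_i = 3·0 + 9·7 + 6·7 + 6·4 + 9·2 = 147 ≡ 4.
  S_1 = Σ v_i α_i r_i = 3·4·0 + 9·3·7 + 6·2·7 + 6·6·4 + 9·5·2 = 507 ≡ 1.
  α_i^2 mod 11 = [5, 9, 4, 3, 3].
  S_2 = Σ v_i α_i^2 r_i = 3·5·0 + 9·9·7 + 6·4·7 + 6·3·4 + 9·3·2 = 861 ≡ 3.
  S = (4, 1, 3) ≠ 0, so r is not a codeword (an error is present).
Step 3: locate the error. For a single error e at position i, S_ℓ = v_i·e·α_i^ℓ, so α_err = S_1/S_0.
  S_0^{−1} = 4^{−1} = 3 (mod 11), so α_err = 1·3 = 3 ≡ 3 = α_2. Error position i = 2.
  Consistency check: S_2/S_1 = 3·1 = 3 ≡ 3 = α_err ✓ (single-error assumption holds).
Step 4: error magnitude e = S_0/v_2 = S_0·∏_{j≠2}(α_2 − α_j) = 4·5 = 20 ≡ 9 (mod 11).
Step 5: correct position 2: c_2 = r_2 − e = 7 − 9 ≡ 9 (mod 11). Hence c = [0, 9, 7, 4, 2].
  Check: interpolating c through the α_i gives m(x) = 3 + 2·x (degree < 2) with m(α_i) = c_i for every i, so c is indeed a codeword.


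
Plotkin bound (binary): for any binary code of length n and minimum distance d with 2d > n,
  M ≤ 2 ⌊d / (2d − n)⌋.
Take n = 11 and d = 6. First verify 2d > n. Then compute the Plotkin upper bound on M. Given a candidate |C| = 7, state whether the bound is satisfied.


Plotkin bound M ≤ 12; given |C| = 7 ≤ bound (satisfied).

Check applicability: 2d = 12, n = 11.
2d − n = 1 > 0, so Plotkin applies.
Compute d/(2d−n) = 6/1 ≈ 6.0000.
⌊d/(2d−n)⌋ = 6.
Plotkin bound: M ≤ 2·6 = 12.
Given |C| = 7, check: satisfied.
This |C| is below the Plotkin bound.


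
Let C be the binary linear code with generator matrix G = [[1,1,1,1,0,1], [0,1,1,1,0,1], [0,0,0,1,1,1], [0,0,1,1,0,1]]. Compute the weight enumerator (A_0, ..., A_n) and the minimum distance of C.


Weight distribution: A_0 = 1, A_1 = 2, A_2 = 2, A_3 = 4, A_4 = 5, A_5 = 2. Minimum distance d = 1.

Enumerate all 2^4 = 16 messages m ∈ F_2^4.
For each, compute codeword c = mG in F_2^6, then tally its weight.
  m = 0000 → c = 000000, weight = 0.
  m = 1000 → c = 111101, weight = 5.
  m = 0100 → c = 011101, weight = 4.
  m = 1100 → c = 100000, weight = 1.
  m = 0010 → c = 000111, weight = 3.
  m = 1010 → c = 111010, weight = 4.
  m = 0110 → c = 011010, weight = 3.
  m = 1110 → c = 100111, weight = 4.
  m = 0001 → c = 001101, weight = 3.
  m = 1001 → c = 110000, weight = 2.
  m = 0101 → c = 010000, weight = 1.
  m = 1101 → c = 101101, weight = 4.
  m = 0011 → c = 001010, weight = 2.
  m = 1011 → c = 110111, weight = 5.
  m = 0111 → c = 010111, weight = 4.
  m = 1111 → c = 101010, weight = 3.
Tally weights:
  weight 0: 1 codewords.
  weight 1: 2 codewords.
  weight 2: 2 codewords.
  weight 3: 4 codewords.
  weight 4: 5 codewords.
  weight 5: 2 codewords.
Minimum distance d = smallest w > 0 with A_w > 0 = 1.
Sanity: Σ A_w = 16 = 2^4 = 16 ✓.


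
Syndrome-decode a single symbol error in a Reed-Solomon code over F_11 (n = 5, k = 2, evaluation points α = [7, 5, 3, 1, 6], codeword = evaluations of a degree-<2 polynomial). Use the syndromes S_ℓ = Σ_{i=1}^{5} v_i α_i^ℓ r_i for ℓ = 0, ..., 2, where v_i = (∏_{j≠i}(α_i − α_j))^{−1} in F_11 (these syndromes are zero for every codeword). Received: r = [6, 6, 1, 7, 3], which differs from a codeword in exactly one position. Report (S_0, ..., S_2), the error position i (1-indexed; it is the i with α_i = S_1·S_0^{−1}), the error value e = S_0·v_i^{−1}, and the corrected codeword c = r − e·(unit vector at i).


S = (7, 5, 2), error at position 1, error magnitude e = 6, c = [0, 6, 1, 7, 3].

Step 1: column multipliers v_i = (∏_{j≠i}(α_i − α_j))^{−1} mod 11.
  i = 1 (α = 7): (7−5)(7−3)(7−1)(7−6) = 2·4·6·1 = 48 ≡ 4, so v_1 = 4^{−1} = 3 (mod 11).
  i = 2 (α = 5): (5−7)(5−3)(5−1)(5−6) = (−2)·2·4·(−1) = 16 ≡ 5, so v_2 = 5^{−1} = 9 (mod 11).
  i = 3 (α = 3): (3−7)(3−5)(3−1)(3−6) = (−4)·(−2)·2·(−3) = −48 ≡ 7, so v_3 = 7^{−1} = 8 (mod 11).
  i = 4 (α = 1): (1−7)(1−5)(1−3)(1−6) = (−6)·(−4)·(−2)·(−5) = 240 ≡ 9, so v_4 = 9^{−1} = 5 (mod 11).
  i = 5 (α = 6): (6−7)(6−5)(6−3)(6−1) = (−1)·1·3·5 = −15 ≡ 7, so v_5 = 7^{−1} = 8 (mod 11).
  v = [3, 9, 8, 5, 8].
Step 2: syndromes of r = [6, 6, 1, 7, 3] (all sums mod 11).
  S_0 = Σ v_i r_i = 3·6 + 9·6 + 8·1 + 5·7 + 8·3 = 139 ≡ 7.
  S_1 = Σ v_i α_i r_i = 3·7·6 + 9·5·6 + 8·3·1 + 5·1·7 + 8·6·3 = 599 ≡ 5.
  α_i^2 mod 11 = [5, 3, 9, 1, 3].
  S_2 = Σ v_i α_i^2 r_i = 3·5·6 + 9·3·6 + 8·9·1 + 5·1·7 + 8·3·3 = 431 ≡ 2.
  S = (7, 5, 2) ≠ 0, so r is not a codeword (an error is present).
Step 3: locate the error. For a single error e at position i, S_ℓ = v_i·e·α_i^ℓ, so α_err = S_1/S_0.
  S_0^{−1} = 7^{−1} = 8 (mod 11), so α_err = 5·8 = 40 ≡ 7 = α_1. Error position i = 1.
  Consistency check: S_2/S_1 = 2·9 = 18 ≡ 7 = α_err ✓ (single-error assumption holds).
Step 4: error magnitude e = S_0/v_1 = S_0·∏_{j≠1}(α_1 − α_j) = 7·4 = 28 ≡ 6 (mod 11).
Step 5: correct position 1: c_1 = r_1 − e = 6 − 6 ≡ 0 (mod 11). Hence c = [0, 6, 1, 7, 3].
  Check: interpolating c through the α_i gives m(x) = 10 + 8·x (degree < 2) with m(α_i) = c_i for every i, so c is indeed a codeword.


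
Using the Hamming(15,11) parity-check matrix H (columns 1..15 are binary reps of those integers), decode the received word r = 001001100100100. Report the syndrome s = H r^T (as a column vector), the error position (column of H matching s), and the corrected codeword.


s = (0, 1, 0, 1)^T, error position = 5, corrected codeword c = 001011100100100

Compute s = H r^T mod 2 one row at a time:
  s_1 = 0 + 0 + 1 + 0 + 0 + 1 + 0 + 0 = 2 ≡ 0 (mod 2).
  s_2 = 0 + 0 + 1 + 1 + 0 + 1 + 0 + 0 = 3 ≡ 1 (mod 2).
  s_3 = 0 + 1 + 1 + 1 + 1 + 0 + 0 + 0 = 4 ≡ 0 (mod 2).
  s_4 = 0 + 1 + 0 + 1 + 0 + 0 + 1 + 0 = 3 ≡ 1 (mod 2).
s = (0, 1, 0, 1)^T — this equals column 5 of H (binary 0101), so error is at position 5.
Correct: flip bit 5 of r = 001001100100100 to get c = 001011100100100.


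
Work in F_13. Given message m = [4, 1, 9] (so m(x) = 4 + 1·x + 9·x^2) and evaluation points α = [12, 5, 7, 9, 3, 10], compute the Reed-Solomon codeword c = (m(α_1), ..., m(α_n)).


c = [12, 0, 10, 1, 10, 4]

Message polynomial: m(x) = 4 + 1·x + 9·x^2 (mod 13).
For each evaluation point α_i, compute m(α_i) mod 13:
  α_1 = 12: Horner steps 9 → 5 → 12, so m(12) = 12.
  α_2 = 5: Horner steps 9 → 7 → 0, so m(5) = 0.
  α_3 = 7: Horner steps 9 → 12 → 10, so m(7) = 10.
  α_4 = 9: Horner steps 9 → 4 → 1, so m(9) = 1.
  α_5 = 3: Horner steps 9 → 2 → 10, so m(3) = 10.
  α_6 = 10: Horner steps 9 → 0 → 4, so m(10) = 4.
Codeword c = [12, 0, 10, 1, 10, 4] ∈ F_13^6.


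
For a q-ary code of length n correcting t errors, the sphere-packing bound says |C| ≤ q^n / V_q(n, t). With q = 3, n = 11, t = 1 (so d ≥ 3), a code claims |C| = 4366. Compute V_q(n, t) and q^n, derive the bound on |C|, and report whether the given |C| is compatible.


V_q(n, t) = 23, q^n = 177147, Hamming bound = 7702, |C| = 4366 ≤ bound (satisfied).

Step 1: Compute V_q(n, t) = Σ_{j=0}^1 C(n, j) (q−1)^j.
  j = 0: C(11,0)·(2)^0 = 1·1 = 1.
  j = 1: C(11,1)·(2)^1 = 11·2 = 22.
  V_q(n, t) = 1 + 22 = 23.
Step 2: q^n = 3^11 = 177147.
Step 3: Hamming bound ⌊q^n / V_q(n,t)⌋ = ⌊177147/23⌋ = 7702.
Step 4: Compare |C| = 4366 to 7702: satisfied.
The claimed |C| lies below the Hamming bound.


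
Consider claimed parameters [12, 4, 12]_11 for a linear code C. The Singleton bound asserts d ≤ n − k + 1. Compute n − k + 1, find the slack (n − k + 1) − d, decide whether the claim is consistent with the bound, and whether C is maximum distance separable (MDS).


Singleton RHS = n − k + 1 = 9, slack = -3, bound violated (no such code; not MDS).

Singleton bound: d ≤ n − k + 1.
Here n = 12, k = 4, so n − k + 1 = 9.
Given d = 12, check d ≤ 9: NO.
Slack = (n − k + 1) − d = -3.
The slack is negative: d = 12 exceeds n − k + 1 = 9 by 3, so the Singleton bound is violated and no linear [12, 4, 12]_11 code can exist. In particular it is not MDS (MDS requires d = n − k + 1 exactly).
Description: the claimed parameters are [12, 4, 12]_11; such a code would be impossible (violates the Singleton bound).


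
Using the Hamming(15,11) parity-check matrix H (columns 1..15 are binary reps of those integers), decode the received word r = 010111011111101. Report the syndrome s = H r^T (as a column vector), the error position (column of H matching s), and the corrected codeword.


s = (1, 0, 1, 1)^T, error position = 11, corrected codeword c = 010111011101101

Compute s = H r^T mod 2 one row at a time:
  s_1 = 1 + 1 + 1 + 1 + 1 + 1 + 0 + 1 = 7 ≡ 1 (mod 2).
  s_2 = 1 + 1 + 1 + 0 + 1 + 1 + 0 + 1 = 6 ≡ 0 (mod 2).
  s_3 = 1 + 0 + 1 + 0 + 1 + 1 + 0 + 1 = 5 ≡ 1 (mod 2).
  s_4 = 0 + 0 + 1 + 0 + 1 + 1 + 1 + 1 = 5 ≡ 1 (mod 2).
s = (1, 0, 1, 1)^T — this equals column 11 of H (binary 1011), so error is at position 11.
Correct: flip bit 11 of r = 010111011111101 to get c = 010111011101101.


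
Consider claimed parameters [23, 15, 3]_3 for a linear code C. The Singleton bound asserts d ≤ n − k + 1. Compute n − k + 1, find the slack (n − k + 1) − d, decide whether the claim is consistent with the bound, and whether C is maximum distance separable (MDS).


Singleton RHS = n − k + 1 = 9, slack = 6, bound satisfied, not MDS.

Singleton bound: d ≤ n − k + 1.
Here n = 23, k = 15, so n − k + 1 = 9.
Given d = 3, check d ≤ 9: YES.
Slack = (n − k + 1) − d = 6.
The code is NOT MDS (slack = 6 > 0).
Description: the claimed parameters are [23, 15, 3]_3; such a code would be non-MDS.


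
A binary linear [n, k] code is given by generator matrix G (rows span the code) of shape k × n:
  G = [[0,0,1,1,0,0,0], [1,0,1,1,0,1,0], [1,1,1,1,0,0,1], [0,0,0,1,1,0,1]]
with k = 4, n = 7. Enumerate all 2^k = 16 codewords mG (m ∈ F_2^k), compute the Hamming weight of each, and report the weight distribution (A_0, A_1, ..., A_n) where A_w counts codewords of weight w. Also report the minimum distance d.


Weight distribution: A_0 = 1, A_2 = 2, A_3 = 4, A_4 = 5, A_5 = 4. Minimum distance d = 2.

Enumerate all 2^4 = 16 messages m ∈ F_2^4.
For each, compute codeword c = mG in F_2^7, then tally its weight.
  m = 0000 → c = 0000000, weight = 0.
  m = 1000 → c = 0011000, weight = 2.
  m = 0100 → c = 1011010, weight = 4.
  m = 1100 → c = 1000010, weight = 2.
  m = 0010 → c = 1111001, weight = 5.
  m = 1010 → c = 1100001, weight = 3.
  m = 0110 → c = 0100011, weight = 3.
  m = 1110 → c = 0111011, weight = 5.
  m = 0001 → c = 0001101, weight = 3.
  m = 1001 → c = 0010101, weight = 3.
  m = 0101 → c = 1010111, weight = 5.
  m = 1101 → c = 1001111, weight = 5.
  m = 0011 → c = 1110100, weight = 4.
  m = 1011 → c = 1101100, weight = 4.
  m = 0111 → c = 0101110, weight = 4.
  m = 1111 → c = 0110110, weight = 4.
Tally weights:
  weight 0: 1 codewords.
  weight 2: 2 codewords.
  weight 3: 4 codewords.
  weight 4: 5 codewords.
  weight 5: 4 codewords.
Minimum distance d = smallest w > 0 with A_w > 0 = 2.
Sanity: Σ A_w = 16 = 2^4 = 16 ✓.


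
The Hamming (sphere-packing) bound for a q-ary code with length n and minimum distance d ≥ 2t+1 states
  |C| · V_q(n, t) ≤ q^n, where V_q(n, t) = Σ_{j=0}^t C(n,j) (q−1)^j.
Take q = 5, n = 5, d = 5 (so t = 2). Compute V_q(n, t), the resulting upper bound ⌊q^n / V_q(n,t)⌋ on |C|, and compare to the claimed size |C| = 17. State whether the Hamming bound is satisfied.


V_q(n, t) = 181, q^n = 3125, Hamming bound = 17, |C| = 17 ≤ bound (satisfied).

Step 1: Compute V_q(n, t) = Σ_{j=0}^2 C(n, j) (q−1)^j.
  j = 0: C(5,0)·(4)^0 = 1·1 = 1.
  j = 1: C(5,1)·(4)^1 = 5·4 = 20.
  j = 2: C(5,2)·(4)^2 = 10·16 = 160.
  V_q(n, t) = 1 + 20 + 160 = 181.
Step 2: q^n = 5^5 = 3125.
Step 3: Hamming bound ⌊q^n / V_q(n,t)⌋ = ⌊3125/181⌋ = 17.
Step 4: Compare |C| = 17 to 17: satisfied.
The claimed |C| lies at the Hamming bound (tight).
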